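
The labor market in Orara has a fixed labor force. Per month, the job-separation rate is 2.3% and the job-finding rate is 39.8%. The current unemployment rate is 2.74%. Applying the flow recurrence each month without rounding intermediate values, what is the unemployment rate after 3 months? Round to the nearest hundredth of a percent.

With a fixed labor force, u_{t+1} = u_t + s·(1−u_t) − f·u_t = u_t·(1−s−f) + s.
Here 1−s−f = 0.579 and s = 0.023.
u_1 = 0.027400 × 0.579 + 0.023 = 0.038865.
u_2 = 0.038865 × 0.579 + 0.023 = 0.045503.
u_3 = 0.045503 × 0.579 + 0.023 = 0.049346.

Unemployment rate after three months ≈ 4.93%.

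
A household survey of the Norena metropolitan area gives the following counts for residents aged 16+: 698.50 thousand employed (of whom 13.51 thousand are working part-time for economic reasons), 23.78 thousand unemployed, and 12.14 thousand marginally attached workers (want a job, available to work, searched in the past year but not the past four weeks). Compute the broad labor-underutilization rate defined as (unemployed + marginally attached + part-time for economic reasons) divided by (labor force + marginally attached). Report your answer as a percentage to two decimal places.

Broad underutilization rate ≈ 6.73%.

Labor force = 698.50 + 23.78 = 722.28 thousand.
Numerator = 23.78 + 12.14 + 13.51 = 49.43 thousand.
Denominator = 722.28 + 12.14 = 734.42 thousand.
Broad rate = 49.43 / 734.42 = 6.73%.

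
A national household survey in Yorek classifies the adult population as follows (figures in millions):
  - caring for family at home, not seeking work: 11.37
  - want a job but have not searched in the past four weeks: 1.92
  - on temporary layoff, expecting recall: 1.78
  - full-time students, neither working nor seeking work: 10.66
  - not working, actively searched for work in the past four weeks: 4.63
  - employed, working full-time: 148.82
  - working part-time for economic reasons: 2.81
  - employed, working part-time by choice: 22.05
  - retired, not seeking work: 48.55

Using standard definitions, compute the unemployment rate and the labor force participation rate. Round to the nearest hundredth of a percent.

Employed = 148.82 + 2.81 + 22.05 = 173.68 million (anyone who worked, including part-time for economic reasons, counts as employed).
Unemployed = 1.78 + 4.63 = 6.41 million (jobless and actively searching, or on temporary layoff).
Labor force = 173.68 + 6.41 = 180.09 million.
Not in labor force = 11.37 + 1.92 + 10.66 + 48.55 = 72.50 million (those not working and not actively searching are outside the labor force — including those who want a job but have given up searching).
Civilian working-age population = 180.09 + 72.50 = 252.59 million.
Unemployment rate = 6.41 / 180.09 = 3.56%.
Labor force participation rate = 180.09 / 252.59 = 71.30%.

Unemployment rate ≈ 3.56%; labor force participation rate ≈ 71.30%.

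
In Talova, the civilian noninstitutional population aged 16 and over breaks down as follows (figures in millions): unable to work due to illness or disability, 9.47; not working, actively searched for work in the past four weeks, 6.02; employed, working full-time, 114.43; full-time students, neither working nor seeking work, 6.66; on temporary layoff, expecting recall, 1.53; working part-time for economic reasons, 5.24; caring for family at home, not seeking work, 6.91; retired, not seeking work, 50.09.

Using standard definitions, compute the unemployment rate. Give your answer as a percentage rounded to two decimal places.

Employed = 114.43 + 5.24 = 119.67 million (anyone who worked, including part-time for economic reasons, counts as employed).
Unemployed = 6.02 + 1.53 = 7.55 million (jobless and actively searching, or on temporary layoff).
Labor force = 119.67 + 7.55 = 127.22 million.
Unemployment rate = 7.55 / 127.22 = 5.93%.

Unemployment rate ≈ 5.93%.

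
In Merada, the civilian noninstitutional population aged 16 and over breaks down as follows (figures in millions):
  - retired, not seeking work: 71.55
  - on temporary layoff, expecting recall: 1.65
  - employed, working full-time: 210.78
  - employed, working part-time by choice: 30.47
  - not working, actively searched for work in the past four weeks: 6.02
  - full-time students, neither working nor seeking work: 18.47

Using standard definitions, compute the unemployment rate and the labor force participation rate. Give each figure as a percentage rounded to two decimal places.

Employed = 210.78 + 30.47 = 241.25 million.
Unemployed = 1.65 + 6.02 = 7.67 million (jobless and actively searching, or on temporary layoff).
Labor force = 241.25 + 7.67 = 248.92 million.
Not in labor force = 71.55 + 18.47 = 90.02 million (those not working and not actively searching are outside the labor force).
Civilian working-age population = 248.92 + 90.02 = 338.94 million.
Unemployment rate = 7.67 / 248.92 = 3.08%.
Labor force participation rate = 248.92 / 338.94 = 73.44%.

Unemployment rate ≈ 3.08%; labor force participation rate ≈ 73.44%.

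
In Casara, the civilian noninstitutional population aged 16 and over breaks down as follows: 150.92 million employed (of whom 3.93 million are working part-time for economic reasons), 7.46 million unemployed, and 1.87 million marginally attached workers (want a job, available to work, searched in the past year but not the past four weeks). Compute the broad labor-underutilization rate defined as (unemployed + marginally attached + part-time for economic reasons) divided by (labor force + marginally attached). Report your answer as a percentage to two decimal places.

Broad underutilization rate ≈ 8.27%.

Labor force = 150.92 + 7.46 = 158.38 million.
Numerator = 7.46 + 1.87 + 3.93 = 13.26 million.
Denominator = 158.38 + 1.87 = 160.25 million.
Broad rate = 13.26 / 160.25 = 8.27%.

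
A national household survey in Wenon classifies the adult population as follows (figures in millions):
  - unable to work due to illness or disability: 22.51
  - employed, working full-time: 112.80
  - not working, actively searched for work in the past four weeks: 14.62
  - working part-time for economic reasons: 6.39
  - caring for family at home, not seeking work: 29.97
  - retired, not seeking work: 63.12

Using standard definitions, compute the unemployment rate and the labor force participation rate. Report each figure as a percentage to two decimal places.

Employed = 112.80 + 6.39 = 119.19 million (anyone who worked, including part-time for economic reasons, counts as employed).
Unemployed = 14.62 million.
Labor force = 119.19 + 14.62 = 133.81 million.
Not in labor force = 22.51 + 29.97 + 63.12 = 115.60 million (those not working and not actively searching are outside the labor force).
Civilian working-age population = 133.81 + 115.60 = 249.41 million.
Unemployment rate = 14.62 / 133.81 = 10.93%.
Labor force participation rate = 133.81 / 249.41 = 53.65%.

Unemployment rate ≈ 10.93%; labor force participation rate ≈ 53.65%.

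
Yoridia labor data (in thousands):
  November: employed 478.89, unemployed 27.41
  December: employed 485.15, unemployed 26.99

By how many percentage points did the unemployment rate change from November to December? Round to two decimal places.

The unemployment rate changed by −0.14 percentage points.

November: labor force = 478.89 + 27.41 = 506.30; u = 27.41/506.30 = 5.41%.
December: labor force = 485.15 + 26.99 = 512.14; u = 26.99/512.14 = 5.27%.
Change = 5.27% − 5.41% = −0.14 pp.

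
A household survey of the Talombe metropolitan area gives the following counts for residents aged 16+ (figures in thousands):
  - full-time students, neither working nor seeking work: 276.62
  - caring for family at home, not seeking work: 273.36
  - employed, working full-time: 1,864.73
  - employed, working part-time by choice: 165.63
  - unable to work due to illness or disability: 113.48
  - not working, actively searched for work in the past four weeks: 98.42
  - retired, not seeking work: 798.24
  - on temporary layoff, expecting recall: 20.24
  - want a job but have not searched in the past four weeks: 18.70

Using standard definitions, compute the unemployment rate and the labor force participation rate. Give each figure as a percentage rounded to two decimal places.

Unemployment rate ≈ 5.52%; labor force participation rate ≈ 59.21%.

Employed = 1,864.73 + 165.63 = 2,030.36 thousand.
Unemployed = 98.42 + 20.24 = 118.66 thousand (jobless and actively searching, or on temporary layoff).
Labor force = 2,030.36 + 118.66 = 2,149.02 thousand.
Not in labor force = 276.62 + 273.36 + 113.48 + 798.24 + 18.70 = 1,480.40 thousand (those not working and not actively searching are outside the labor force — including those who want a job but have given up searching).
Civilian working-age population = 2,149.02 + 1,480.40 = 3,629.42 thousand.
Unemployment rate = 118.66 / 2,149.02 = 5.52%.
Labor force participation rate = 2,149.02 / 3,629.42 = 59.21%.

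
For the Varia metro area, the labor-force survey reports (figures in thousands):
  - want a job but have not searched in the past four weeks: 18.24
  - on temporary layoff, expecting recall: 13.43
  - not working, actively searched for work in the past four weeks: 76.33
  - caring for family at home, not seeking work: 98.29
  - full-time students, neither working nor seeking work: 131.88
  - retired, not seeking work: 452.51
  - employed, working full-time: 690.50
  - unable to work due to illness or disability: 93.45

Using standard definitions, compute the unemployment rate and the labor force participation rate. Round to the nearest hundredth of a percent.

Unemployment rate ≈ 11.50%; labor force participation rate ≈ 49.55%.

Employed = 690.50 thousand.
Unemployed = 13.43 + 76.33 = 89.76 thousand (jobless and actively searching, or on temporary layoff).
Labor force = 690.50 + 89.76 = 780.26 thousand.
Not in labor force = 18.24 + 98.29 + 131.88 + 452.51 + 93.45 = 794.37 thousand (those not working and not actively searching are outside the labor force — including those who want a job but have given up searching).
Civilian working-age population = 780.26 + 794.37 = 1,574.63 thousand.
Unemployment rate = 89.76 / 780.26 = 11.50%.
Labor force participation rate = 780.26 / 1,574.63 = 49.55%.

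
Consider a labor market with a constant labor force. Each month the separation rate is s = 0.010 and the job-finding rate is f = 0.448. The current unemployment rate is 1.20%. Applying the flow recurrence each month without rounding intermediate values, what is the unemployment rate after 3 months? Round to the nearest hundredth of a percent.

With a fixed labor force, u_{t+1} = u_t + s·(1−u_t) − f·u_t = u_t·(1−s−f) + s.
Here 1−s−f = 0.542 and s = 0.010.
u_1 = 0.012000 × 0.542 + 0.010 = 0.016504.
u_2 = 0.016504 × 0.542 + 0.010 = 0.018945.
u_3 = 0.018945 × 0.542 + 0.010 = 0.020268.

Unemployment rate after three months ≈ 2.03%.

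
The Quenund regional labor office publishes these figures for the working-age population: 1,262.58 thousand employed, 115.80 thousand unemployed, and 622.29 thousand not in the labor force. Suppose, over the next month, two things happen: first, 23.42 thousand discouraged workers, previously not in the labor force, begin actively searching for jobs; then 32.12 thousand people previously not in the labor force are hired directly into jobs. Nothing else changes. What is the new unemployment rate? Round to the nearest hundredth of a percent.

Initially, labor force = 1,262.58 + 115.80 = 1,378.38 thousand, so u = 115.80/1,378.38 = 8.40%.
After the first change, unemployed and labor force both rise by 23.42 → E = 1,262.58, U = 139.22, labor force = 1,401.80 thousand.
After the second change, employed and labor force both rise by 32.12; unemployed unchanged → E = 1,294.70, U = 139.22, labor force = 1,433.92 thousand.
New unemployment rate = 139.22 / 1,433.92 = 9.71%.

New unemployment rate ≈ 9.71%.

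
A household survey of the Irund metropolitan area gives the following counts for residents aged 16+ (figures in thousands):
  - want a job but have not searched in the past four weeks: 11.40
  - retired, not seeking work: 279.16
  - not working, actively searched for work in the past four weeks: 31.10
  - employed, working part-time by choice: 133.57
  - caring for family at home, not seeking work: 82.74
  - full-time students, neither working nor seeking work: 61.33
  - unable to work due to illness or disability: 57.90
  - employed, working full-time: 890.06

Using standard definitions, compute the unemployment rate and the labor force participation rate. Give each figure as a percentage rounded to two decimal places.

Employed = 133.57 + 890.06 = 1,023.63 thousand.
Unemployed = 31.10 thousand.
Labor force = 1,023.63 + 31.10 = 1,054.73 thousand.
Not in labor force = 11.40 + 279.16 + 82.74 + 61.33 + 57.90 = 492.53 thousand (those not working and not actively searching are outside the labor force — including those who want a job but have given up searching).
Civilian working-age population = 1,054.73 + 492.53 = 1,547.26 thousand.
Unemployment rate = 31.10 / 1,054.73 = 2.95%.
Labor force participation rate = 1,054.73 / 1,547.26 = 68.17%.

Unemployment rate ≈ 2.95%; labor force participation rate ≈ 68.17%.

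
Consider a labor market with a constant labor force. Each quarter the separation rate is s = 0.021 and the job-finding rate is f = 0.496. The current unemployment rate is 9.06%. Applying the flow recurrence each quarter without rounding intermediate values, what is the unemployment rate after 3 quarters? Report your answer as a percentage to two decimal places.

With a fixed labor force, u_{t+1} = u_t + s·(1−u_t) − f·u_t = u_t·(1−s−f) + s.
Here 1−s−f = 0.483 and s = 0.021.
u_1 = 0.090600 × 0.483 + 0.021 = 0.064760.
u_2 = 0.064760 × 0.483 + 0.021 = 0.052279.
u_3 = 0.052279 × 0.483 + 0.021 = 0.046251.

Unemployment rate after three quarters ≈ 4.63%.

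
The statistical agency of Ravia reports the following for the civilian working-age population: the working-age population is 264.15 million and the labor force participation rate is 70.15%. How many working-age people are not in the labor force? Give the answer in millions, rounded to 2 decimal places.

Share not in the labor force = 1 − 0.7015 = 0.2985.
Not in labor force = 0.2985 × 264.15 ≈ 78.85 million.

About 78.85 million are not in the labor force.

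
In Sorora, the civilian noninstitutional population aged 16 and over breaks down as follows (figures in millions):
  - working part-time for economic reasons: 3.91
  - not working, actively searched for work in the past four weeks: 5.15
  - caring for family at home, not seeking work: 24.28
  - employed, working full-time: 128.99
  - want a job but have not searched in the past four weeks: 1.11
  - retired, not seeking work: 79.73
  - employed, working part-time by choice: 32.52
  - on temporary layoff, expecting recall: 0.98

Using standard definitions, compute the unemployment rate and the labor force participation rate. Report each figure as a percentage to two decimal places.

Unemployment rate ≈ 3.57%; labor force participation rate ≈ 62.01%.

Employed = 3.91 + 128.99 + 32.52 = 165.42 million (anyone who worked, including part-time for economic reasons, counts as employed).
Unemployed = 5.15 + 0.98 = 6.13 million (jobless and actively searching, or on temporary layoff).
Labor force = 165.42 + 6.13 = 171.55 million.
Not in labor force = 24.28 + 1.11 + 79.73 = 105.12 million (those not working and not actively searching are outside the labor force — including those who want a job but have given up searching).
Civilian working-age population = 171.55 + 105.12 = 276.67 million.
Unemployment rate = 6.13 / 171.55 = 3.57%.
Labor force participation rate = 171.55 / 276.67 = 62.01%.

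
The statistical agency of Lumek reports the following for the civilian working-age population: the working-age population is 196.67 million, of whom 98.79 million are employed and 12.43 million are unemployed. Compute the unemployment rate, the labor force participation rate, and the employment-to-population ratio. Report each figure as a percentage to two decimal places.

Unemployment rate ≈ 11.18%; labor force participation rate ≈ 56.55%; employment-population ratio ≈ 50.23%.

Labor force = employed + unemployed = 98.79 + 12.43 = 111.22 million.
Unemployment rate = 12.43 / 111.22 = 11.18%.
Labor force participation rate = 111.22 / 196.67 = 56.55%.
Employment-population ratio = 98.79 / 196.67 = 50.23%.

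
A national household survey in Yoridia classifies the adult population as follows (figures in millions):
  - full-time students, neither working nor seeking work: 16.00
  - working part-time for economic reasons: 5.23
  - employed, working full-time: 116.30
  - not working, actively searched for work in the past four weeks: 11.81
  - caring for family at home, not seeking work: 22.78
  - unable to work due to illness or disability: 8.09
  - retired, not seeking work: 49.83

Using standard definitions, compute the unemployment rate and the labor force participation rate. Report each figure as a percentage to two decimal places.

Unemployment rate ≈ 8.86%; labor force participation rate ≈ 57.96%.

Employed = 5.23 + 116.30 = 121.53 million (anyone who worked, including part-time for economic reasons, counts as employed).
Unemployed = 11.81 million.
Labor force = 121.53 + 11.81 = 133.34 million.
Not in labor force = 16.00 + 22.78 + 8.09 + 49.83 = 96.70 million (those not working and not actively searching are outside the labor force).
Civilian working-age population = 133.34 + 96.70 = 230.04 million.
Unemployment rate = 11.81 / 133.34 = 8.86%.
Labor force participation rate = 133.34 / 230.04 = 57.96%.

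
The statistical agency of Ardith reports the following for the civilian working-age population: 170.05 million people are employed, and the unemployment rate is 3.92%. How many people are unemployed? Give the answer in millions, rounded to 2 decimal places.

About 6.94 million are unemployed.

Let U be the number unemployed. The labor force is E + U, and U/(E+U) = 0.0392.
So U = 0.0392 × 170.05 / (1 − 0.0392) = 6.6660 / 0.9608 ≈ 6.94 million.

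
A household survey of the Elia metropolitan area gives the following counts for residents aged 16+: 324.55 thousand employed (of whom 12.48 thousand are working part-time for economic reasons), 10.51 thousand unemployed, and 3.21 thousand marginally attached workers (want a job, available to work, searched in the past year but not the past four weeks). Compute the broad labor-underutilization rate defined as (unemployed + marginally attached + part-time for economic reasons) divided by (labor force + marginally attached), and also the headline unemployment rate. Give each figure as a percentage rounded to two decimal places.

Broad underutilization rate ≈ 7.75%; headline unemployment rate ≈ 3.14%.

Labor force = 324.55 + 10.51 = 335.06 thousand.
Numerator = 10.51 + 3.21 + 12.48 = 26.20 thousand.
Denominator = 335.06 + 3.21 = 338.27 thousand.
Broad rate = 26.20 / 338.27 = 7.75%.
Headline unemployment rate = 10.51 / 335.06 = 3.14%.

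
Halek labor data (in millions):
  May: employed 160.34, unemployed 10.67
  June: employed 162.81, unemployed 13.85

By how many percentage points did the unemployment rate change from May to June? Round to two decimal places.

The unemployment rate changed by +1.60 percentage points.

May: labor force = 160.34 + 10.67 = 171.01; u = 10.67/171.01 = 6.24%.
June: labor force = 162.81 + 13.85 = 176.66; u = 13.85/176.66 = 7.84%.
Change = 7.84% − 6.24% = +1.60 pp.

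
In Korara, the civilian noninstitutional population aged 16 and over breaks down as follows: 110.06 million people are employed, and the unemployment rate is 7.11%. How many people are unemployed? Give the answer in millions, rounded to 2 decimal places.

About 8.42 million are unemployed.

Let U be the number unemployed. The labor force is E + U, and U/(E+U) = 0.0711.
So U = 0.0711 × 110.06 / (1 − 0.0711) = 7.8253 / 0.9289 ≈ 8.42 million.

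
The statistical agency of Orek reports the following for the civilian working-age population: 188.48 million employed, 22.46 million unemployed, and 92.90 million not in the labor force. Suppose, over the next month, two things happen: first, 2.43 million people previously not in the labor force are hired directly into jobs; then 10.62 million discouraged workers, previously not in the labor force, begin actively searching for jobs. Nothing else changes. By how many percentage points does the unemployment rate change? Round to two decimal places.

Initially, labor force = 188.48 + 22.46 = 210.94 million, so u = 22.46/210.94 = 10.65%.
After the first change, employed and labor force both rise by 2.43; unemployed unchanged → E = 190.91, U = 22.46, labor force = 213.37 million.
After the second change, unemployed and labor force both rise by 10.62 → E = 190.91, U = 33.08, labor force = 223.99 million.
New unemployment rate = 33.08 / 223.99 = 14.77%.
Change = 14.77% − 10.65% = +4.12 percentage points.

The unemployment rate changes by +4.12 percentage points.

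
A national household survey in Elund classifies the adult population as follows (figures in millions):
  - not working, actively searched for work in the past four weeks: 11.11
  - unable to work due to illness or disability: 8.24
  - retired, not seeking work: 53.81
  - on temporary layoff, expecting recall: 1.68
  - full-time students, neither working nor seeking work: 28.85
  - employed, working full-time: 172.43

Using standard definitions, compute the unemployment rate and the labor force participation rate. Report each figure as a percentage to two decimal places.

Employed = 172.43 million.
Unemployed = 11.11 + 1.68 = 12.79 million (jobless and actively searching, or on temporary layoff).
Labor force = 172.43 + 12.79 = 185.22 million.
Not in labor force = 8.24 + 53.81 + 28.85 = 90.90 million (those not working and not actively searching are outside the labor force).
Civilian working-age population = 185.22 + 90.90 = 276.12 million.
Unemployment rate = 12.79 / 185.22 = 6.91%.
Labor force participation rate = 185.22 / 276.12 = 67.08%.

Unemployment rate ≈ 6.91%; labor force participation rate ≈ 67.08%.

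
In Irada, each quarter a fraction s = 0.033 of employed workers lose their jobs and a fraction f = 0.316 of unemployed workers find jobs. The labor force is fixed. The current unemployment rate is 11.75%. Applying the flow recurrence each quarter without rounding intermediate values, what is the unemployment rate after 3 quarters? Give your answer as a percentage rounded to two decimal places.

Unemployment rate after three quarters ≈ 10.09%.

With a fixed labor force, u_{t+1} = u_t + s·(1−u_t) − f·u_t = u_t·(1−s−f) + s.
Here 1−s−f = 0.651 and s = 0.033.
u_1 = 0.117500 × 0.651 + 0.033 = 0.109493.
u_2 = 0.109493 × 0.651 + 0.033 = 0.104280.
u_3 = 0.104280 × 0.651 + 0.033 = 0.100886.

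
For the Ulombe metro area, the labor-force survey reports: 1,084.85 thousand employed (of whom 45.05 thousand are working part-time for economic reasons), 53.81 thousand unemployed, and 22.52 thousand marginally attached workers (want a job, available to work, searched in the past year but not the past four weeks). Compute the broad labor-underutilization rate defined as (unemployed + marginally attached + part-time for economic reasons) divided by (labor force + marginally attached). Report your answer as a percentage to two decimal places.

Labor force = 1,084.85 + 53.81 = 1,138.66 thousand.
Numerator = 53.81 + 22.52 + 45.05 = 121.38 thousand.
Denominator = 1,138.66 + 22.52 = 1,161.18 thousand.
Broad rate = 121.38 / 1,161.18 = 10.45%.

Broad underutilization rate ≈ 10.45%.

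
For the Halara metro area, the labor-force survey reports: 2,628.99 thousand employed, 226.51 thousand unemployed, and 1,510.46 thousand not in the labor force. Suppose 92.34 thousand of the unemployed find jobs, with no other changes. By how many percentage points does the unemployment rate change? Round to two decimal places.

The unemployment rate changes by −3.23 percentage points.

Initially, labor force = 2,628.99 + 226.51 = 2,855.50 thousand, so u = 226.51/2,855.50 = 7.93%.
After the change, unemployed falls and employed rises by 92.34; labor force unchanged → E = 2,721.33, U = 134.17, labor force = 2,855.50 thousand.
New unemployment rate = 134.17 / 2,855.50 = 4.70%.
Change = 4.70% − 7.93% = −3.23 percentage points.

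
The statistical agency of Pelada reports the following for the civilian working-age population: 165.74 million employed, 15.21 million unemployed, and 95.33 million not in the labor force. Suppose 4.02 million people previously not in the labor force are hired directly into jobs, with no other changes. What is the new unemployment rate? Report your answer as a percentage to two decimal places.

New unemployment rate ≈ 8.22%.

Initially, labor force = 165.74 + 15.21 = 180.95 million, so u = 15.21/180.95 = 8.41%.
After the change, employed and labor force both rise by 4.02; unemployed unchanged → E = 169.76, U = 15.21, labor force = 184.97 million.
New unemployment rate = 15.21 / 184.97 = 8.22%.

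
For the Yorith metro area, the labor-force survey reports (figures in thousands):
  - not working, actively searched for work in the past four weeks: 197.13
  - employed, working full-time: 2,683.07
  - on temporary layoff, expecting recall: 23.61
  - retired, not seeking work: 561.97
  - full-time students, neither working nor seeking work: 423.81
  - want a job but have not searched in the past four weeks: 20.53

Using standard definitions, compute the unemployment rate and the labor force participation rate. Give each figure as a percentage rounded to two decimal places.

Employed = 2,683.07 thousand.
Unemployed = 197.13 + 23.61 = 220.74 thousand (jobless and actively searching, or on temporary layoff).
Labor force = 2,683.07 + 220.74 = 2,903.81 thousand.
Not in labor force = 561.97 + 423.81 + 20.53 = 1,006.31 thousand (those not working and not actively searching are outside the labor force — including those who want a job but have given up searching).
Civilian working-age population = 2,903.81 + 1,006.31 = 3,910.12 thousand.
Unemployment rate = 220.74 / 2,903.81 = 7.60%.
Labor force participation rate = 2,903.81 / 3,910.12 = 74.26%.

Unemployment rate ≈ 7.60%; labor force participation rate ≈ 74.26%.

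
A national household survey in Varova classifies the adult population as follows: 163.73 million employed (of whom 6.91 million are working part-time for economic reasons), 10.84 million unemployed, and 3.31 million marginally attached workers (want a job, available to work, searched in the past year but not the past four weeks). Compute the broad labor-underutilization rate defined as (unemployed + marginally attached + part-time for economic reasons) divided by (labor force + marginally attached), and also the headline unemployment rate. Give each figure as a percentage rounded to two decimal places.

Labor force = 163.73 + 10.84 = 174.57 million.
Numerator = 10.84 + 3.31 + 6.91 = 21.06 million.
Denominator = 174.57 + 3.31 = 177.88 million.
Broad rate = 21.06 / 177.88 = 11.84%.
Headline unemployment rate = 10.84 / 174.57 = 6.21%.

Broad underutilization rate ≈ 11.84%; headline unemployment rate ≈ 6.21%.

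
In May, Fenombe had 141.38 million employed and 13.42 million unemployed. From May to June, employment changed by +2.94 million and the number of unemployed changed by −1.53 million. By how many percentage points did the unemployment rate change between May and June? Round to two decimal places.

The unemployment rate changed by −1.06 percentage points.

May: labor force = 141.38 + 13.42 = 154.80; u = 13.42/154.80 = 8.67%.
June: labor force = 144.32 + 11.89 = 156.21; u = 11.89/156.21 = 7.61%.
Change = 7.61% − 8.67% = −1.06 pp.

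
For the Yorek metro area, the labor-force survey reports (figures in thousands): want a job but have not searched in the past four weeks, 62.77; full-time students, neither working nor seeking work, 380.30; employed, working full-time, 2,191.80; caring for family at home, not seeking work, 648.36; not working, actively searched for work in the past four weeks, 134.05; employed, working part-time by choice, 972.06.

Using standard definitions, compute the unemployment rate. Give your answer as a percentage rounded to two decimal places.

Unemployment rate ≈ 4.06%.

Employed = 2,191.80 + 972.06 = 3,163.86 thousand.
Unemployed = 134.05 thousand.
Labor force = 3,163.86 + 134.05 = 3,297.91 thousand.
Unemployment rate = 134.05 / 3,297.91 = 4.06%.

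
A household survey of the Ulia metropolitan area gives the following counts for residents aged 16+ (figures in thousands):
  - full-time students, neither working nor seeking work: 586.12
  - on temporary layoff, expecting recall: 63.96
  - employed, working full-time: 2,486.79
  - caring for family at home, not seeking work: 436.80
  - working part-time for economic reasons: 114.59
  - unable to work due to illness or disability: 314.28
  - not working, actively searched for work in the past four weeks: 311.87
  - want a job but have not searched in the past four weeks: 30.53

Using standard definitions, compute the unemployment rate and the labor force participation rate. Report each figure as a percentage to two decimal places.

Unemployment rate ≈ 12.62%; labor force participation rate ≈ 68.52%.

Employed = 2,486.79 + 114.59 = 2,601.38 thousand (anyone who worked, including part-time for economic reasons, counts as employed).
Unemployed = 63.96 + 311.87 = 375.83 thousand (jobless and actively searching, or on temporary layoff).
Labor force = 2,601.38 + 375.83 = 2,977.21 thousand.
Not in labor force = 586.12 + 436.80 + 314.28 + 30.53 = 1,367.73 thousand (those not working and not actively searching are outside the labor force — including those who want a job but have given up searching).
Civilian working-age population = 2,977.21 + 1,367.73 = 4,344.94 thousand.
Unemployment rate = 375.83 / 2,977.21 = 12.62%.
Labor force participation rate = 2,977.21 / 4,344.94 = 68.52%.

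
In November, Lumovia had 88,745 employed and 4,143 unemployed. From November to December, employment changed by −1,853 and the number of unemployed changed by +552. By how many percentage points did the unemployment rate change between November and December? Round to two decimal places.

The unemployment rate changed by +0.67 percentage points.

November: labor force = 88,745 + 4,143 = 92,888; u = 4,143/92,888 = 4.46%.
December: labor force = 86,892 + 4,695 = 91,587; u = 4,695/91,587 = 5.13%.
Change = 5.13% − 4.46% = +0.67 pp.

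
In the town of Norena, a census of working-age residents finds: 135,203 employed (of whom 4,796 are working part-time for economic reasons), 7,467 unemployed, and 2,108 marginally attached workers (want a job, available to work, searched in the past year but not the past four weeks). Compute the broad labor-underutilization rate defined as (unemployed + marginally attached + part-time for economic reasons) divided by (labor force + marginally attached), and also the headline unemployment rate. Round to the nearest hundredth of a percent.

Labor force = 135,203 + 7,467 = 142,670.
Numerator = 7,467 + 2,108 + 4,796 = 14,371.
Denominator = 142,670 + 2,108 = 144,778.
Broad rate = 14,371 / 144,778 = 9.93%.
Headline unemployment rate = 7,467 / 142,670 = 5.23%.

Broad underutilization rate ≈ 9.93%; headline unemployment rate ≈ 5.23%.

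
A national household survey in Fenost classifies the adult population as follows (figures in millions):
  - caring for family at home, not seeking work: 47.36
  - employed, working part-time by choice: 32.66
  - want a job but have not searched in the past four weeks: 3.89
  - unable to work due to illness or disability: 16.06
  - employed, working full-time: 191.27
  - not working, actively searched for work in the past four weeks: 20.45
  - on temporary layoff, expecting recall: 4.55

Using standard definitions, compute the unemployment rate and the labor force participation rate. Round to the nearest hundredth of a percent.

Unemployment rate ≈ 10.04%; labor force participation rate ≈ 78.72%.

Employed = 32.66 + 191.27 = 223.93 million.
Unemployed = 20.45 + 4.55 = 25.00 million (jobless and actively searching, or on temporary layoff).
Labor force = 223.93 + 25.00 = 248.93 million.
Not in labor force = 47.36 + 3.89 + 16.06 = 67.31 million (those not working and not actively searching are outside the labor force — including those who want a job but have given up searching).
Civilian working-age population = 248.93 + 67.31 = 316.24 million.
Unemployment rate = 25.00 / 248.93 = 10.04%.
Labor force participation rate = 248.93 / 316.24 = 78.72%.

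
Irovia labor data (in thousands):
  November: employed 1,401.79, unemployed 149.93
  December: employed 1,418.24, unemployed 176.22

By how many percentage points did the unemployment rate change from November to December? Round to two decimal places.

The unemployment rate changed by +1.39 percentage points.

November: labor force = 1,401.79 + 149.93 = 1,551.72; u = 149.93/1,551.72 = 9.66%.
December: labor force = 1,418.24 + 176.22 = 1,594.46; u = 176.22/1,594.46 = 11.05%.
Change = 11.05% − 9.66% = +1.39 pp.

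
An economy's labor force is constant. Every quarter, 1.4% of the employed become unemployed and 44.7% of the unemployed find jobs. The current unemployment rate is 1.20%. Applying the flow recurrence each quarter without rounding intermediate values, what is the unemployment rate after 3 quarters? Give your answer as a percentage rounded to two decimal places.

With a fixed labor force, u_{t+1} = u_t + s·(1−u_t) − f·u_t = u_t·(1−s−f) + s.
Here 1−s−f = 0.539 and s = 0.014.
u_1 = 0.012000 × 0.539 + 0.014 = 0.020468.
u_2 = 0.020468 × 0.539 + 0.014 = 0.025032.
u_3 = 0.025032 × 0.539 + 0.014 = 0.027492.

Unemployment rate after three quarters ≈ 2.75%.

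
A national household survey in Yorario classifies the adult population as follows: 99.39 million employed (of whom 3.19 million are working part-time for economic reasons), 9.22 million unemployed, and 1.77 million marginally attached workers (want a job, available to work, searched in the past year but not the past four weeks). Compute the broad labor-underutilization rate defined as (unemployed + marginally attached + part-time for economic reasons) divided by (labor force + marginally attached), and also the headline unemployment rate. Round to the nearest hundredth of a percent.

Broad underutilization rate ≈ 12.85%; headline unemployment rate ≈ 8.49%.

Labor force = 99.39 + 9.22 = 108.61 million.
Numerator = 9.22 + 1.77 + 3.19 = 14.18 million.
Denominator = 108.61 + 1.77 = 110.38 million.
Broad rate = 14.18 / 110.38 = 12.85%.
Headline unemployment rate = 9.22 / 108.61 = 8.49%.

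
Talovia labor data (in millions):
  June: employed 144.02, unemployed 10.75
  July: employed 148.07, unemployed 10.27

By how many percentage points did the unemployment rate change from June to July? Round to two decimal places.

June: labor force = 144.02 + 10.75 = 154.77; u = 10.75/154.77 = 6.95%.
July: labor force = 148.07 + 10.27 = 158.34; u = 10.27/158.34 = 6.49%.
Change = 6.49% − 6.95% = −0.46 pp.

The unemployment rate changed by −0.46 percentage points.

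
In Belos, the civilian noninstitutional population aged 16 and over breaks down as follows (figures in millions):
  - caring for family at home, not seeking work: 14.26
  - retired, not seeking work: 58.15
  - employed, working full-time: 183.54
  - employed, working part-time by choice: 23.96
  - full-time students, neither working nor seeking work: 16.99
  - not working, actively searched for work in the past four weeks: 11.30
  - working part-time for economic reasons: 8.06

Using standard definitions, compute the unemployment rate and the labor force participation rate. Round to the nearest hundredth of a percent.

Employed = 183.54 + 23.96 + 8.06 = 215.56 million (anyone who worked, including part-time for economic reasons, counts as employed).
Unemployed = 11.30 million.
Labor force = 215.56 + 11.30 = 226.86 million.
Not in labor force = 14.26 + 58.15 + 16.99 = 89.40 million (those not working and not actively searching are outside the labor force).
Civilian working-age population = 226.86 + 89.40 = 316.26 million.
Unemployment rate = 11.30 / 226.86 = 4.98%.
Labor force participation rate = 226.86 / 316.26 = 71.73%.

Unemployment rate ≈ 4.98%; labor force participation rate ≈ 71.73%.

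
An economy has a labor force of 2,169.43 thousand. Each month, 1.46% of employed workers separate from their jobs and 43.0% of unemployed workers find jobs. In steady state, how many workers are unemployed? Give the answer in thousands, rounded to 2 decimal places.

Steady-state unemployment rate u* = s/(s+f) = 1.46/(1.46+43.0) = 0.032839.
Unemployed = u* × labor force = 0.032839 × 2,169.43 ≈ 71.24 thousand.

About 71.24 thousand are unemployed in steady state.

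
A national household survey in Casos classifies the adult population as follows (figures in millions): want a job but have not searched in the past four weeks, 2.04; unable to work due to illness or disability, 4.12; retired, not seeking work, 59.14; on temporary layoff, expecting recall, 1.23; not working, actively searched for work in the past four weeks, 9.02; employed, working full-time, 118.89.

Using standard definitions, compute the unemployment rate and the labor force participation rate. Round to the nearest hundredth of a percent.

Unemployment rate ≈ 7.94%; labor force participation rate ≈ 66.42%.

Employed = 118.89 million.
Unemployed = 1.23 + 9.02 = 10.25 million (jobless and actively searching, or on temporary layoff).
Labor force = 118.89 + 10.25 = 129.14 million.
Not in labor force = 2.04 + 4.12 + 59.14 = 65.30 million (those not working and not actively searching are outside the labor force — including those who want a job but have given up searching).
Civilian working-age population = 129.14 + 65.30 = 194.44 million.
Unemployment rate = 10.25 / 129.14 = 7.94%.
Labor force participation rate = 129.14 / 194.44 = 66.42%.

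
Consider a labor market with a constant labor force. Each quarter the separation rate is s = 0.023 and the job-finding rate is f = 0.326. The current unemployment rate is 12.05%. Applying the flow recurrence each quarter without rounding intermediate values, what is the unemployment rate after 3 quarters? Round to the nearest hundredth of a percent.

Unemployment rate after three quarters ≈ 8.10%.

With a fixed labor force, u_{t+1} = u_t + s·(1−u_t) − f·u_t = u_t·(1−s−f) + s.
Here 1−s−f = 0.651 and s = 0.023.
u_1 = 0.120500 × 0.651 + 0.023 = 0.101445.
u_2 = 0.101445 × 0.651 + 0.023 = 0.089041.
u_3 = 0.089041 × 0.651 + 0.023 = 0.080966.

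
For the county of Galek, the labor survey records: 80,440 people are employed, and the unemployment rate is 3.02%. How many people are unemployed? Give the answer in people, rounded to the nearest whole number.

About 2,505 are unemployed.

Let U be the number unemployed. The labor force is E + U, and U/(E+U) = 0.0302.
So U = 0.0302 × 80,440 / (1 − 0.0302) = 2429.29 / 0.9698 ≈ 2,505.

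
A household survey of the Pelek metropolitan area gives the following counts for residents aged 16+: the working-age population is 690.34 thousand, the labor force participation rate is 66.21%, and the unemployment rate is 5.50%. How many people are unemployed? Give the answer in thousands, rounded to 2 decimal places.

About 25.14 thousand are unemployed.

Labor force = 0.6621 × 690.34 = 457.07 thousand.
Unemployed = 0.0550 × 457.07 ≈ 25.14 thousand.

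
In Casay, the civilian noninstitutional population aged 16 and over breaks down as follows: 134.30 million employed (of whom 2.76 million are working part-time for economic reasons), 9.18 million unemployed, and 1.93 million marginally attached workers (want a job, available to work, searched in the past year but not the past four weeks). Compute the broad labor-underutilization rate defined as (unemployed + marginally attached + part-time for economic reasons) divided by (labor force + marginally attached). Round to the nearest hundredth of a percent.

Labor force = 134.30 + 9.18 = 143.48 million.
Numerator = 9.18 + 1.93 + 2.76 = 13.87 million.
Denominator = 143.48 + 1.93 = 145.41 million.
Broad rate = 13.87 / 145.41 = 9.54%.

Broad underutilization rate ≈ 9.54%.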